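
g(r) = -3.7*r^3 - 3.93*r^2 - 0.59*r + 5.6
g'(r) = -11.1*r^2 - 7.86*r - 0.59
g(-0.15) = 5.61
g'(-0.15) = 0.34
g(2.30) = -61.56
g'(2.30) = -77.39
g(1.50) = -16.62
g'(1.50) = -37.36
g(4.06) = -309.19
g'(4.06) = -215.47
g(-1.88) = 17.40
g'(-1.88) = -25.05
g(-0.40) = 5.44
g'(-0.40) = 0.78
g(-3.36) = 103.57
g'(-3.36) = -99.49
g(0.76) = 1.26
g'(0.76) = -12.97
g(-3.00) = 71.90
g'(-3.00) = -76.91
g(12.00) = -6961.00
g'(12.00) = -1693.31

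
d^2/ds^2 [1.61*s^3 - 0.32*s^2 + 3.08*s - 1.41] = 9.66*s - 0.64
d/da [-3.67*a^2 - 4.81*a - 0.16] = -7.34*a - 4.81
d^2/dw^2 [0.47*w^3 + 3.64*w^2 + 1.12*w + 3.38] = 2.82*w + 7.28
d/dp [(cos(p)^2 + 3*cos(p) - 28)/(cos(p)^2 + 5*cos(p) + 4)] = 2*(sin(p)^2 - 32*cos(p) - 77)*sin(p)/((cos(p) + 1)^2*(cos(p) + 4)^2)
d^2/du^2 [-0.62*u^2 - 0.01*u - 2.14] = -1.24000000000000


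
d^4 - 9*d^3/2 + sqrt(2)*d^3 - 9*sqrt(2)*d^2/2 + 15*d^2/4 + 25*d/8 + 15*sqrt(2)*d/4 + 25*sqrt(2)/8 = (d - 5/2)^2*(d + 1/2)*(d + sqrt(2))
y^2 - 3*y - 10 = (y - 5)*(y + 2)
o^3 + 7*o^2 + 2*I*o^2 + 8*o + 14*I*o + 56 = (o + 7)*(o - 2*I)*(o + 4*I)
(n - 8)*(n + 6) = n^2 - 2*n - 48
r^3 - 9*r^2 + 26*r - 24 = (r - 4)*(r - 3)*(r - 2)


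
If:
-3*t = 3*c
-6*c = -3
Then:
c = 1/2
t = -1/2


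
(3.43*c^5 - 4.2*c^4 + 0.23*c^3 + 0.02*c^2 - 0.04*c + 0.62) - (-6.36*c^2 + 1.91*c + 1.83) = 3.43*c^5 - 4.2*c^4 + 0.23*c^3 + 6.38*c^2 - 1.95*c - 1.21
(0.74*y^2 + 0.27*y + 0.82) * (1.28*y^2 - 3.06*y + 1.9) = 0.9472*y^4 - 1.9188*y^3 + 1.6294*y^2 - 1.9962*y + 1.558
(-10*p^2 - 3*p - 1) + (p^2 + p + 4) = -9*p^2 - 2*p + 3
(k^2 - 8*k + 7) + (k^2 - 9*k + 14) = 2*k^2 - 17*k + 21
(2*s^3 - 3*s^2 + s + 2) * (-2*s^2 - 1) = -4*s^5 + 6*s^4 - 4*s^3 - s^2 - s - 2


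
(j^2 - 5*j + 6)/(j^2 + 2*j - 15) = (j - 2)/(j + 5)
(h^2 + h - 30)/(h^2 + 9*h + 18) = (h - 5)/(h + 3)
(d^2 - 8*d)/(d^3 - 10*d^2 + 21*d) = (d - 8)/(d^2 - 10*d + 21)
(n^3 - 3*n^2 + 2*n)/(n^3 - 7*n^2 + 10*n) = (n - 1)/(n - 5)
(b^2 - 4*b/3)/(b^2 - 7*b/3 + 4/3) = b/(b - 1)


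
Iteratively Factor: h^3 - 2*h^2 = (h)*(h^2 - 2*h) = h*(h - 2)*(h)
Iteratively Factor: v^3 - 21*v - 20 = (v + 4)*(v^2 - 4*v - 5) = (v + 1)*(v + 4)*(v - 5)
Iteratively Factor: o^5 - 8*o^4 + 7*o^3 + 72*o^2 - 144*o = (o + 3)*(o^4 - 11*o^3 + 40*o^2 - 48*o) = (o - 4)*(o + 3)*(o^3 - 7*o^2 + 12*o) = o*(o - 4)*(o + 3)*(o^2 - 7*o + 12) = o*(o - 4)*(o - 3)*(o + 3)*(o - 4)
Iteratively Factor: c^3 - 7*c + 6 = (c - 2)*(c^2 + 2*c - 3) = (c - 2)*(c - 1)*(c + 3)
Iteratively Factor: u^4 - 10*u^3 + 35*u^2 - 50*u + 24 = (u - 3)*(u^3 - 7*u^2 + 14*u - 8) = (u - 4)*(u - 3)*(u^2 - 3*u + 2) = (u - 4)*(u - 3)*(u - 2)*(u - 1)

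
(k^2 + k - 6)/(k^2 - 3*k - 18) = (k - 2)/(k - 6)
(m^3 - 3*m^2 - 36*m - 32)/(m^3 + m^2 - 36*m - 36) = (m^2 - 4*m - 32)/(m^2 - 36)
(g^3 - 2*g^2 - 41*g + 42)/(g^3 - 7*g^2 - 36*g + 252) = (g - 1)/(g - 6)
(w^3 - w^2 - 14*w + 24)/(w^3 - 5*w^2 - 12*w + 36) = (w^2 + w - 12)/(w^2 - 3*w - 18)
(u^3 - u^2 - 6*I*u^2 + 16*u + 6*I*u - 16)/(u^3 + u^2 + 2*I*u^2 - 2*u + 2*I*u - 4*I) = (u - 8*I)/(u + 2)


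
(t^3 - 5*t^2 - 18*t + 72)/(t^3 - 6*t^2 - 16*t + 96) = (t - 3)/(t - 4)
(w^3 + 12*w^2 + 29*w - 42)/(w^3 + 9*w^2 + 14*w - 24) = (w + 7)/(w + 4)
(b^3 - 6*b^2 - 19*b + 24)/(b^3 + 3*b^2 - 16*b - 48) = (b^2 - 9*b + 8)/(b^2 - 16)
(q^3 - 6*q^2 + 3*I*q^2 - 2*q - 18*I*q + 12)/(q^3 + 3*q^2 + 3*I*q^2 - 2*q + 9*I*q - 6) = (q - 6)/(q + 3)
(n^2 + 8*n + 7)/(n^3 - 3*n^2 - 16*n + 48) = (n^2 + 8*n + 7)/(n^3 - 3*n^2 - 16*n + 48)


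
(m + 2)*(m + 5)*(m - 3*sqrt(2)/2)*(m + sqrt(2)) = m^4 - sqrt(2)*m^3/2 + 7*m^3 - 7*sqrt(2)*m^2/2 + 7*m^2 - 21*m - 5*sqrt(2)*m - 30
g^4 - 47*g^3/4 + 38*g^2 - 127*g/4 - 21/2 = (g - 7)*(g - 3)*(g - 2)*(g + 1/4)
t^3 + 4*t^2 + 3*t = t*(t + 1)*(t + 3)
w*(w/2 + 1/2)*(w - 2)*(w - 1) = w^4/2 - w^3 - w^2/2 + w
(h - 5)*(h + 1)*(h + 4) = h^3 - 21*h - 20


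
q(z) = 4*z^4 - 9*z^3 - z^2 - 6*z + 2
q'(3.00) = 177.00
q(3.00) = 56.00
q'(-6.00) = -4422.00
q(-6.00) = 7130.00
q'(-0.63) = -19.46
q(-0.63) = 8.26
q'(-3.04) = -698.95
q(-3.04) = 605.48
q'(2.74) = 114.95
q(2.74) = 18.37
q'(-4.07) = -1523.82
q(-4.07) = 1714.21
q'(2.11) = 19.88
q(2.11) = -20.37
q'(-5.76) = -3947.92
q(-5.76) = 6126.32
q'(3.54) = 358.36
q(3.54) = 197.14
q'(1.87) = 0.47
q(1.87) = -22.66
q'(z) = 16*z^3 - 27*z^2 - 2*z - 6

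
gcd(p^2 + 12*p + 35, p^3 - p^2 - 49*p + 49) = p + 7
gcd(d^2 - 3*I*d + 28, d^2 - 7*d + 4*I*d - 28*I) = d + 4*I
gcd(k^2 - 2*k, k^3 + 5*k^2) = k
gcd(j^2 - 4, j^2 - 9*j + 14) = j - 2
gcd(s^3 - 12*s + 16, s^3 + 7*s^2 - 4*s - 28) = s - 2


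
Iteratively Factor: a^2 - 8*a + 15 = (a - 5)*(a - 3)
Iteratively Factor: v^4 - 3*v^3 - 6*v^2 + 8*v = (v - 1)*(v^3 - 2*v^2 - 8*v) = (v - 4)*(v - 1)*(v^2 + 2*v) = (v - 4)*(v - 1)*(v + 2)*(v)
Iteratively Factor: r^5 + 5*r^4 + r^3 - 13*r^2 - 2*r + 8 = (r - 1)*(r^4 + 6*r^3 + 7*r^2 - 6*r - 8) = (r - 1)*(r + 4)*(r^3 + 2*r^2 - r - 2) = (r - 1)*(r + 1)*(r + 4)*(r^2 + r - 2) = (r - 1)*(r + 1)*(r + 2)*(r + 4)*(r - 1)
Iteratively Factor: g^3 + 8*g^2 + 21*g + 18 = (g + 3)*(g^2 + 5*g + 6) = (g + 3)^2*(g + 2)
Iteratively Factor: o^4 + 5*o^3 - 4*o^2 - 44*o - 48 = (o - 3)*(o^3 + 8*o^2 + 20*o + 16) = (o - 3)*(o + 4)*(o^2 + 4*o + 4) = (o - 3)*(o + 2)*(o + 4)*(o + 2)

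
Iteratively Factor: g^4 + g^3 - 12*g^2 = (g - 3)*(g^3 + 4*g^2) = (g - 3)*(g + 4)*(g^2) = g*(g - 3)*(g + 4)*(g)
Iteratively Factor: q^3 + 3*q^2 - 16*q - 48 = (q + 4)*(q^2 - q - 12) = (q + 3)*(q + 4)*(q - 4)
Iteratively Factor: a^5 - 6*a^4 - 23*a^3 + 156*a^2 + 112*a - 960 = (a - 4)*(a^4 - 2*a^3 - 31*a^2 + 32*a + 240) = (a - 5)*(a - 4)*(a^3 + 3*a^2 - 16*a - 48) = (a - 5)*(a - 4)^2*(a^2 + 7*a + 12) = (a - 5)*(a - 4)^2*(a + 3)*(a + 4)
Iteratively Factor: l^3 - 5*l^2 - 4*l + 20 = (l - 5)*(l^2 - 4) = (l - 5)*(l - 2)*(l + 2)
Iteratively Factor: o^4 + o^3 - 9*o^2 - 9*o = (o + 1)*(o^3 - 9*o) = o*(o + 1)*(o^2 - 9) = o*(o - 3)*(o + 1)*(o + 3)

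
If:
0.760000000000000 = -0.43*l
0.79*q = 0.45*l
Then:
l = -1.77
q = -1.01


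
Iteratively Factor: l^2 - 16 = (l - 4)*(l + 4)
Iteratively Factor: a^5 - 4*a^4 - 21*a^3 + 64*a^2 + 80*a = (a + 1)*(a^4 - 5*a^3 - 16*a^2 + 80*a) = (a + 1)*(a + 4)*(a^3 - 9*a^2 + 20*a) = (a - 4)*(a + 1)*(a + 4)*(a^2 - 5*a) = (a - 5)*(a - 4)*(a + 1)*(a + 4)*(a)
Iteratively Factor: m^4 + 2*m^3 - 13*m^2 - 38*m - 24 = (m + 2)*(m^3 - 13*m - 12) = (m + 1)*(m + 2)*(m^2 - m - 12) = (m - 4)*(m + 1)*(m + 2)*(m + 3)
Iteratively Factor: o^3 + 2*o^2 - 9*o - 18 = (o + 3)*(o^2 - o - 6) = (o - 3)*(o + 3)*(o + 2)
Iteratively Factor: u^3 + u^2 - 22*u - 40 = (u + 4)*(u^2 - 3*u - 10) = (u - 5)*(u + 4)*(u + 2)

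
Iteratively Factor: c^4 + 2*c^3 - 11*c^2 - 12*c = (c + 1)*(c^3 + c^2 - 12*c) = (c + 1)*(c + 4)*(c^2 - 3*c) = (c - 3)*(c + 1)*(c + 4)*(c)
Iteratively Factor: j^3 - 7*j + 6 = (j + 3)*(j^2 - 3*j + 2) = (j - 2)*(j + 3)*(j - 1)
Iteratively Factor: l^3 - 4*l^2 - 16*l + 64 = (l + 4)*(l^2 - 8*l + 16) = (l - 4)*(l + 4)*(l - 4)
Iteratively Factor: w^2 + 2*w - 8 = (w - 2)*(w + 4)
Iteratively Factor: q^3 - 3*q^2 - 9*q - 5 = (q - 5)*(q^2 + 2*q + 1) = (q - 5)*(q + 1)*(q + 1)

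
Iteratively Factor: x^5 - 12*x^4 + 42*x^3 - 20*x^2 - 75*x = (x - 3)*(x^4 - 9*x^3 + 15*x^2 + 25*x) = (x - 5)*(x - 3)*(x^3 - 4*x^2 - 5*x) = (x - 5)*(x - 3)*(x + 1)*(x^2 - 5*x) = x*(x - 5)*(x - 3)*(x + 1)*(x - 5)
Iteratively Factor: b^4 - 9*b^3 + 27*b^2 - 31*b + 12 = (b - 4)*(b^3 - 5*b^2 + 7*b - 3) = (b - 4)*(b - 1)*(b^2 - 4*b + 3) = (b - 4)*(b - 3)*(b - 1)*(b - 1)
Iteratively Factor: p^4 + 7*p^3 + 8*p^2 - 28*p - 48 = (p + 2)*(p^3 + 5*p^2 - 2*p - 24) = (p + 2)*(p + 4)*(p^2 + p - 6) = (p + 2)*(p + 3)*(p + 4)*(p - 2)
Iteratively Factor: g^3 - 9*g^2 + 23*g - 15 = (g - 3)*(g^2 - 6*g + 5) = (g - 3)*(g - 1)*(g - 5)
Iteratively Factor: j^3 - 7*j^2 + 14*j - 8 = (j - 2)*(j^2 - 5*j + 4) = (j - 4)*(j - 2)*(j - 1)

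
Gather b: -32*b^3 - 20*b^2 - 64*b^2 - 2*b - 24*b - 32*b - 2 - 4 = -32*b^3 - 84*b^2 - 58*b - 6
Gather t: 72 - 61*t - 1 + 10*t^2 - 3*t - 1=10*t^2 - 64*t + 70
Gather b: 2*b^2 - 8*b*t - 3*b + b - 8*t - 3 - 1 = 2*b^2 + b*(-8*t - 2) - 8*t - 4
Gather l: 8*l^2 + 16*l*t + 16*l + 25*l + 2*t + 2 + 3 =8*l^2 + l*(16*t + 41) + 2*t + 5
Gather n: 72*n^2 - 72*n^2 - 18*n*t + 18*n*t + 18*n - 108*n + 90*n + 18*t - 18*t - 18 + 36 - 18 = 0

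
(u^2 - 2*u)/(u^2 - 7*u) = (u - 2)/(u - 7)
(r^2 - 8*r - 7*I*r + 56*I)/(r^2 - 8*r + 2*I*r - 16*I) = (r - 7*I)/(r + 2*I)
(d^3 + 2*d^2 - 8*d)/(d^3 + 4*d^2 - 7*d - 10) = d*(d + 4)/(d^2 + 6*d + 5)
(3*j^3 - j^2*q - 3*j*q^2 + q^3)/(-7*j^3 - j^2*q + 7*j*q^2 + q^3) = (-3*j + q)/(7*j + q)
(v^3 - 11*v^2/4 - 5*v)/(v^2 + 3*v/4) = (4*v^2 - 11*v - 20)/(4*v + 3)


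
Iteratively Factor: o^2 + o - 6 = (o - 2)*(o + 3)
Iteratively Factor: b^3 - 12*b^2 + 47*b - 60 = (b - 5)*(b^2 - 7*b + 12) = (b - 5)*(b - 3)*(b - 4)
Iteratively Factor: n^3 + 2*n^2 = (n)*(n^2 + 2*n) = n^2*(n + 2)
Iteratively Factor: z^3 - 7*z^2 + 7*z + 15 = (z - 3)*(z^2 - 4*z - 5) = (z - 5)*(z - 3)*(z + 1)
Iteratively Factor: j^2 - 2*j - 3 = (j - 3)*(j + 1)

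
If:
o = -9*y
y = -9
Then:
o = 81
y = -9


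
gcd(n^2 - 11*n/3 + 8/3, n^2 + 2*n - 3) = n - 1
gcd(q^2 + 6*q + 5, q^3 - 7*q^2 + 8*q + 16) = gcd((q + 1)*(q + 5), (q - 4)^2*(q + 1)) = q + 1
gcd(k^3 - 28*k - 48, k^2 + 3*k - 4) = k + 4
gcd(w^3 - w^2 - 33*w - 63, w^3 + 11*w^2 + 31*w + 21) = w + 3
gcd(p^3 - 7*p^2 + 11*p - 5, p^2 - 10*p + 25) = p - 5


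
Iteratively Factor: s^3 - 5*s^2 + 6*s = (s)*(s^2 - 5*s + 6) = s*(s - 2)*(s - 3)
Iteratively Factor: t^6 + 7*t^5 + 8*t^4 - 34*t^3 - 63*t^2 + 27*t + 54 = (t - 2)*(t^5 + 9*t^4 + 26*t^3 + 18*t^2 - 27*t - 27) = (t - 2)*(t + 3)*(t^4 + 6*t^3 + 8*t^2 - 6*t - 9) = (t - 2)*(t + 1)*(t + 3)*(t^3 + 5*t^2 + 3*t - 9) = (t - 2)*(t + 1)*(t + 3)^2*(t^2 + 2*t - 3) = (t - 2)*(t - 1)*(t + 1)*(t + 3)^2*(t + 3)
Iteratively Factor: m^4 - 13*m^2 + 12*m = (m - 1)*(m^3 + m^2 - 12*m) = (m - 1)*(m + 4)*(m^2 - 3*m) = m*(m - 1)*(m + 4)*(m - 3)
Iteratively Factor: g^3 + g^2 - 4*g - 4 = (g + 1)*(g^2 - 4) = (g - 2)*(g + 1)*(g + 2)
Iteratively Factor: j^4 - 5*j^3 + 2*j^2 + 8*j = (j - 4)*(j^3 - j^2 - 2*j) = j*(j - 4)*(j^2 - j - 2) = j*(j - 4)*(j - 2)*(j + 1)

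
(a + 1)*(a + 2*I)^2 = a^3 + a^2 + 4*I*a^2 - 4*a + 4*I*a - 4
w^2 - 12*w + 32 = (w - 8)*(w - 4)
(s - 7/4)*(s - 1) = s^2 - 11*s/4 + 7/4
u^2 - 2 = (u - sqrt(2))*(u + sqrt(2))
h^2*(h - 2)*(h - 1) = h^4 - 3*h^3 + 2*h^2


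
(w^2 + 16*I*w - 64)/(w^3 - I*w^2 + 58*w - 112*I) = (w + 8*I)/(w^2 - 9*I*w - 14)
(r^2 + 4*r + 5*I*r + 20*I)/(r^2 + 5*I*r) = (r + 4)/r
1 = 1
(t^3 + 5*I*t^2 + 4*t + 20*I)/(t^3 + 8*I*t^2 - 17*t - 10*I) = (t - 2*I)/(t + I)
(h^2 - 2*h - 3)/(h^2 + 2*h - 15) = (h + 1)/(h + 5)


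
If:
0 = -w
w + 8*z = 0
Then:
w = 0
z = 0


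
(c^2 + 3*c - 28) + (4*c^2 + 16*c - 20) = 5*c^2 + 19*c - 48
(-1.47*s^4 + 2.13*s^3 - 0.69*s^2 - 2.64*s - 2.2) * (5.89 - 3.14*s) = 4.6158*s^5 - 15.3465*s^4 + 14.7123*s^3 + 4.2255*s^2 - 8.6416*s - 12.958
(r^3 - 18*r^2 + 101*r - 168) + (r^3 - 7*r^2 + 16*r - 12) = 2*r^3 - 25*r^2 + 117*r - 180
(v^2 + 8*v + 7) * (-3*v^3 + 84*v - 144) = -3*v^5 - 24*v^4 + 63*v^3 + 528*v^2 - 564*v - 1008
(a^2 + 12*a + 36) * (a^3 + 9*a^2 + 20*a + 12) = a^5 + 21*a^4 + 164*a^3 + 576*a^2 + 864*a + 432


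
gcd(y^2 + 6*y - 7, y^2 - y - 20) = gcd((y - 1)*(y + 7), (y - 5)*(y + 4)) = 1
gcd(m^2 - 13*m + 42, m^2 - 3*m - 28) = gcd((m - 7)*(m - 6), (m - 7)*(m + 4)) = m - 7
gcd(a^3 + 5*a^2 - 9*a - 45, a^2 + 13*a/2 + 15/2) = a + 5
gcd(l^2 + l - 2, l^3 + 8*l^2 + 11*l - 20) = l - 1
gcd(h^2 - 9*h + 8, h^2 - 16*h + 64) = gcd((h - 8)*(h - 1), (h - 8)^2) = h - 8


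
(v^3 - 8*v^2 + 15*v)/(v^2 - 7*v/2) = 2*(v^2 - 8*v + 15)/(2*v - 7)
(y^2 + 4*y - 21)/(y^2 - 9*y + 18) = (y + 7)/(y - 6)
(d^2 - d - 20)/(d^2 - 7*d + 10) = (d + 4)/(d - 2)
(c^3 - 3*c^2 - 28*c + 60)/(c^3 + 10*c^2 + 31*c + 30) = (c^2 - 8*c + 12)/(c^2 + 5*c + 6)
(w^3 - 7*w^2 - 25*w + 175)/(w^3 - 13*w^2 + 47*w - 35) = (w + 5)/(w - 1)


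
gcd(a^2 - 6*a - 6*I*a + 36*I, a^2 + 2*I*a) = 1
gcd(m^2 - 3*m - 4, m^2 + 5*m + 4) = m + 1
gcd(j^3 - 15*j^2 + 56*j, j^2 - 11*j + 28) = j - 7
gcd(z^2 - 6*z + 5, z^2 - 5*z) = z - 5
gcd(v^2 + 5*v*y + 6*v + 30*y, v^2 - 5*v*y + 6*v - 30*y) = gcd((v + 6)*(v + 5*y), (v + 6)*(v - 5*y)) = v + 6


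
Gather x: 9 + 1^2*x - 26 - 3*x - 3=-2*x - 20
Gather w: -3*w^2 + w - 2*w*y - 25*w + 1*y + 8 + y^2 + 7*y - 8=-3*w^2 + w*(-2*y - 24) + y^2 + 8*y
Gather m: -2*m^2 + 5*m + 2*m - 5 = -2*m^2 + 7*m - 5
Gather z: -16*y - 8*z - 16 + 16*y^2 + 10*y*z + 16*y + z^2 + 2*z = 16*y^2 + z^2 + z*(10*y - 6) - 16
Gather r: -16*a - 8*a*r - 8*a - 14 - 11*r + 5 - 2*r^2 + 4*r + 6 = -24*a - 2*r^2 + r*(-8*a - 7) - 3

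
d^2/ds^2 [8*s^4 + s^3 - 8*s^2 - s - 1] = 96*s^2 + 6*s - 16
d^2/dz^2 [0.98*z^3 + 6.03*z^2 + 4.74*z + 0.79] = 5.88*z + 12.06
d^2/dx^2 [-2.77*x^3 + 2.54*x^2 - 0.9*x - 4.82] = 5.08 - 16.62*x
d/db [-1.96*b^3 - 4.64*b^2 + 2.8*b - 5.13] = -5.88*b^2 - 9.28*b + 2.8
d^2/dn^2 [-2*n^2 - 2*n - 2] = -4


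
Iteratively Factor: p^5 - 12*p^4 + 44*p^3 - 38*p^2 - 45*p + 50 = (p - 2)*(p^4 - 10*p^3 + 24*p^2 + 10*p - 25) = (p - 5)*(p - 2)*(p^3 - 5*p^2 - p + 5) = (p - 5)^2*(p - 2)*(p^2 - 1) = (p - 5)^2*(p - 2)*(p - 1)*(p + 1)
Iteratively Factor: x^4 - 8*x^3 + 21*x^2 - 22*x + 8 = (x - 4)*(x^3 - 4*x^2 + 5*x - 2) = (x - 4)*(x - 2)*(x^2 - 2*x + 1) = (x - 4)*(x - 2)*(x - 1)*(x - 1)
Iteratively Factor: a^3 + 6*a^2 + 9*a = (a)*(a^2 + 6*a + 9) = a*(a + 3)*(a + 3)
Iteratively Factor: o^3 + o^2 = (o + 1)*(o^2) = o*(o + 1)*(o)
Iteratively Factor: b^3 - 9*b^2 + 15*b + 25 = (b + 1)*(b^2 - 10*b + 25) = (b - 5)*(b + 1)*(b - 5)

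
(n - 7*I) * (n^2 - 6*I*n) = n^3 - 13*I*n^2 - 42*n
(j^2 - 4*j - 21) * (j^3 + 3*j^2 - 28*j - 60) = j^5 - j^4 - 61*j^3 - 11*j^2 + 828*j + 1260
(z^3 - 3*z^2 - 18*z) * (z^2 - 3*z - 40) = z^5 - 6*z^4 - 49*z^3 + 174*z^2 + 720*z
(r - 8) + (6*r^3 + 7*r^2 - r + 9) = 6*r^3 + 7*r^2 + 1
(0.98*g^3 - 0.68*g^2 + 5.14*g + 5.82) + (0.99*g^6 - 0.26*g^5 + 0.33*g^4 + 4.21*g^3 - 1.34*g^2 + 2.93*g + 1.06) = 0.99*g^6 - 0.26*g^5 + 0.33*g^4 + 5.19*g^3 - 2.02*g^2 + 8.07*g + 6.88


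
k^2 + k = k*(k + 1)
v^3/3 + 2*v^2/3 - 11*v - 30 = (v/3 + 1)*(v - 6)*(v + 5)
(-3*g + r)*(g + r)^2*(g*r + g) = -3*g^4*r - 3*g^4 - 5*g^3*r^2 - 5*g^3*r - g^2*r^3 - g^2*r^2 + g*r^4 + g*r^3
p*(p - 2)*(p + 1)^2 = p^4 - 3*p^2 - 2*p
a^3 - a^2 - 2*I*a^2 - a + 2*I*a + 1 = (a - 1)*(a - I)^2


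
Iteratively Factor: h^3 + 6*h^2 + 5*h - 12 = (h - 1)*(h^2 + 7*h + 12) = (h - 1)*(h + 3)*(h + 4)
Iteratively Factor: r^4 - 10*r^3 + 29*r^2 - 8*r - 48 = (r + 1)*(r^3 - 11*r^2 + 40*r - 48) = (r - 3)*(r + 1)*(r^2 - 8*r + 16) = (r - 4)*(r - 3)*(r + 1)*(r - 4)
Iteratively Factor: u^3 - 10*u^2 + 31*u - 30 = (u - 2)*(u^2 - 8*u + 15) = (u - 3)*(u - 2)*(u - 5)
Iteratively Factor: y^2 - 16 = (y + 4)*(y - 4)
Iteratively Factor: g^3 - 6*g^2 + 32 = (g - 4)*(g^2 - 2*g - 8) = (g - 4)^2*(g + 2)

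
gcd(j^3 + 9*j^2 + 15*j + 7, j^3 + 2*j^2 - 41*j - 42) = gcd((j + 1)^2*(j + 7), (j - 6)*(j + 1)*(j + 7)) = j^2 + 8*j + 7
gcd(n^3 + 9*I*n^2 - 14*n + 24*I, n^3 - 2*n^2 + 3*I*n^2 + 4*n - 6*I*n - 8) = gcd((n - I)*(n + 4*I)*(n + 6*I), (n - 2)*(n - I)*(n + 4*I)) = n^2 + 3*I*n + 4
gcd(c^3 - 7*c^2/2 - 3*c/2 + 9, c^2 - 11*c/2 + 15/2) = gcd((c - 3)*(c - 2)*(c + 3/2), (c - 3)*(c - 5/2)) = c - 3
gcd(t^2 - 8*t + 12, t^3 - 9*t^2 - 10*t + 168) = t - 6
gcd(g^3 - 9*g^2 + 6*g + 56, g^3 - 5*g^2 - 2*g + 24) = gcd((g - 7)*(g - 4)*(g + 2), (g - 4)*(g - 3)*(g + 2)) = g^2 - 2*g - 8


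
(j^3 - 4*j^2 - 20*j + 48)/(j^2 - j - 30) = (j^2 + 2*j - 8)/(j + 5)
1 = 1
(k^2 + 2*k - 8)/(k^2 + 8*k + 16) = (k - 2)/(k + 4)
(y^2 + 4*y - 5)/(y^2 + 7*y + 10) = (y - 1)/(y + 2)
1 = 1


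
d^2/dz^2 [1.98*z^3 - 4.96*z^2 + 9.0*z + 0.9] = 11.88*z - 9.92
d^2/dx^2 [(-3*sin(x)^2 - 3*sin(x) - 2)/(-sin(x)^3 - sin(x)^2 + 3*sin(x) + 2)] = (-3*sin(x)^8 - 9*sin(x)^7 - 75*sin(x)^6 - 130*sin(x)^5 - 38*sin(x)^4 + 50*sin(x)^3 + 20*sin(x)^2 + 24*sin(x) + 32)/((sin(x) + 2)^3*(sin(x)^2 - sin(x) - 1)^3)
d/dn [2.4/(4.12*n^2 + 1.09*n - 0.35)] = (-19.776*n - 2.616)/(4.12*n^2 + 1.09*n - 0.35)^2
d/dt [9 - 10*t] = -10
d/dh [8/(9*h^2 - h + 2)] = 8*(1 - 18*h)/(9*h^2 - h + 2)^2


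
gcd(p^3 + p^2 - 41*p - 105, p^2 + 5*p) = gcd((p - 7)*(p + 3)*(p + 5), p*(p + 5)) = p + 5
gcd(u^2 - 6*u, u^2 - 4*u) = u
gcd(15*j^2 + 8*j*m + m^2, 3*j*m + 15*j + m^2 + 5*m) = 3*j + m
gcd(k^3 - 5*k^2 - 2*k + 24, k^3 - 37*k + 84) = k^2 - 7*k + 12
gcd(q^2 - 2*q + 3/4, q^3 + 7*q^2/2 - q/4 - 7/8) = q - 1/2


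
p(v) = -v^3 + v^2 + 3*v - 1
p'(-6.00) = -117.00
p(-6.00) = 233.00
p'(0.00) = 3.00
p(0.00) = -1.00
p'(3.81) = -32.93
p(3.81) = -30.36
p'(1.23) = 0.92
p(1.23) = 2.34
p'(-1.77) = -9.94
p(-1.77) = 2.37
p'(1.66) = -1.95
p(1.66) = 2.16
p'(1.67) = -2.03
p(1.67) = 2.14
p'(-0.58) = 0.83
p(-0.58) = -2.21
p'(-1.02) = -2.16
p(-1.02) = -1.96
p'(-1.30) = -4.67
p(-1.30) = -1.01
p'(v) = -3*v^2 + 2*v + 3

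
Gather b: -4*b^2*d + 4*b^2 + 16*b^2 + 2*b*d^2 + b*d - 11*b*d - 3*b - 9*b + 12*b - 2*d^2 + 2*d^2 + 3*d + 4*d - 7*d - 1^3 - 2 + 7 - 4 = b^2*(20 - 4*d) + b*(2*d^2 - 10*d)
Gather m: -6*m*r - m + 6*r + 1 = m*(-6*r - 1) + 6*r + 1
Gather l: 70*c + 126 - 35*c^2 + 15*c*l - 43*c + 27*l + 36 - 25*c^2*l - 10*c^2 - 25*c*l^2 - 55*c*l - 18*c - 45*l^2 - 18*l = -45*c^2 + 9*c + l^2*(-25*c - 45) + l*(-25*c^2 - 40*c + 9) + 162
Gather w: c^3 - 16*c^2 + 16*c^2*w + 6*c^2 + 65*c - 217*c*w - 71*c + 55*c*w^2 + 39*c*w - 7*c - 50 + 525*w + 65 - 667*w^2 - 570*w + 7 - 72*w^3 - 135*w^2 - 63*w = c^3 - 10*c^2 - 13*c - 72*w^3 + w^2*(55*c - 802) + w*(16*c^2 - 178*c - 108) + 22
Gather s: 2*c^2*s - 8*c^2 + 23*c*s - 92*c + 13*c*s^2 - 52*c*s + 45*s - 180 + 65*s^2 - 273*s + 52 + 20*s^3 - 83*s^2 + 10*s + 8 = -8*c^2 - 92*c + 20*s^3 + s^2*(13*c - 18) + s*(2*c^2 - 29*c - 218) - 120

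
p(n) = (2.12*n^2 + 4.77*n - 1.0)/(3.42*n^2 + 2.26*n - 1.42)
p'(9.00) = -0.01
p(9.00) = 0.72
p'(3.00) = -0.08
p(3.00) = 0.90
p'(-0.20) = -1.71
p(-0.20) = 1.08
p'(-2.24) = -0.56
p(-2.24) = -0.10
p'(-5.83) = -0.04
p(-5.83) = 0.43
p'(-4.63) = -0.07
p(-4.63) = 0.36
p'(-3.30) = -0.16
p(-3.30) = 0.22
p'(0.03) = -2.47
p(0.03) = 0.63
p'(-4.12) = -0.09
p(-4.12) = 0.32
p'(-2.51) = -0.38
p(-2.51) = 0.03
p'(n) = (-6.84*n - 2.26)*(2.12*n^2 + 4.77*n - 1.0)/(3.42*n^2 + 2.26*n - 1.42)^2 + (4.24*n + 4.77)/(3.42*n^2 + 2.26*n - 1.42) = (-11.5222*n^2 + 0.819199999999999*n - 4.5134)/(11.6964*n^4 + 15.4584*n^3 - 4.6052*n^2 - 6.4184*n + 2.0164)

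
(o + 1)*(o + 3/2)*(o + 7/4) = o^3 + 17*o^2/4 + 47*o/8 + 21/8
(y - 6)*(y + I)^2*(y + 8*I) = y^4 - 6*y^3 + 10*I*y^3 - 17*y^2 - 60*I*y^2 + 102*y - 8*I*y + 48*I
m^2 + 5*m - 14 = (m - 2)*(m + 7)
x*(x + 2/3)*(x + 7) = x^3 + 23*x^2/3 + 14*x/3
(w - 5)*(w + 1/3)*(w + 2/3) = w^3 - 4*w^2 - 43*w/9 - 10/9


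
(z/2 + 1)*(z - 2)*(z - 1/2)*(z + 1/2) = z^4/2 - 17*z^2/8 + 1/2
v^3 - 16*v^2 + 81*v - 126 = (v - 7)*(v - 6)*(v - 3)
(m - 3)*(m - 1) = m^2 - 4*m + 3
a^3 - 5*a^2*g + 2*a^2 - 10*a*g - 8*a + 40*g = (a - 2)*(a + 4)*(a - 5*g)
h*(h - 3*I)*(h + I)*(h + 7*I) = h^4 + 5*I*h^3 + 17*h^2 + 21*I*h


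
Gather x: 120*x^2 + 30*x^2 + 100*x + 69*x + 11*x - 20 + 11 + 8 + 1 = 150*x^2 + 180*x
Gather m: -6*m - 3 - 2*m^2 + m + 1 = -2*m^2 - 5*m - 2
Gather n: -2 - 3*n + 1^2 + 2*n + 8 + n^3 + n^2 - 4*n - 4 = n^3 + n^2 - 5*n + 3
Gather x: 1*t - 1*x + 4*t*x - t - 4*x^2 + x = 4*t*x - 4*x^2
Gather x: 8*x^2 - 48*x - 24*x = 8*x^2 - 72*x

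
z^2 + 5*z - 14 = (z - 2)*(z + 7)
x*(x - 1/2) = x^2 - x/2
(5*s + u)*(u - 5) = 5*s*u - 25*s + u^2 - 5*u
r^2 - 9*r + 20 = (r - 5)*(r - 4)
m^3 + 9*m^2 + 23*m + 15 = (m + 1)*(m + 3)*(m + 5)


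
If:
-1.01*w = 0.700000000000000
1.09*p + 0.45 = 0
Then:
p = -0.41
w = -0.69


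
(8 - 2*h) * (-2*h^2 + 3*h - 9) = 4*h^3 - 22*h^2 + 42*h - 72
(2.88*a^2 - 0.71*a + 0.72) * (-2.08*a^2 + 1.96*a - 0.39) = -5.9904*a^4 + 7.1216*a^3 - 4.0124*a^2 + 1.6881*a - 0.2808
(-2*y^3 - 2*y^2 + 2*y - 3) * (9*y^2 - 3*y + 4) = -18*y^5 - 12*y^4 + 16*y^3 - 41*y^2 + 17*y - 12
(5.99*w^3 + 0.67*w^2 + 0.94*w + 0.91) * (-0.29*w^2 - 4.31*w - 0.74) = -1.7371*w^5 - 26.0112*w^4 - 7.5929*w^3 - 4.8111*w^2 - 4.6177*w - 0.6734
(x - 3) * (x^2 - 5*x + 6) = x^3 - 8*x^2 + 21*x - 18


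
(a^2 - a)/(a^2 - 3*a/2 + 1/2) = 2*a/(2*a - 1)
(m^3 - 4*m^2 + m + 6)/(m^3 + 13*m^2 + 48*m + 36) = (m^2 - 5*m + 6)/(m^2 + 12*m + 36)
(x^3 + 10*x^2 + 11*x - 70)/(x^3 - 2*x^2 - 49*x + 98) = (x + 5)/(x - 7)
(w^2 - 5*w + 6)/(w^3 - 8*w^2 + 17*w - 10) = (w - 3)/(w^2 - 6*w + 5)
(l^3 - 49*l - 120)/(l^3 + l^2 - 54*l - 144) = (l + 5)/(l + 6)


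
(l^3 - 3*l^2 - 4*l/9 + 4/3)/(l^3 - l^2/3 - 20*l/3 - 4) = (l - 2/3)/(l + 2)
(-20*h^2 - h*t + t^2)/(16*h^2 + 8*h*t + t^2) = (-5*h + t)/(4*h + t)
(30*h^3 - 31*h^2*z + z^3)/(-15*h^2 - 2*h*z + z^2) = (-6*h^2 + 5*h*z + z^2)/(3*h + z)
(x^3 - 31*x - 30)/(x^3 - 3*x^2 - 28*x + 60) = (x + 1)/(x - 2)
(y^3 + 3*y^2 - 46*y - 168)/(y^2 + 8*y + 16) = (y^2 - y - 42)/(y + 4)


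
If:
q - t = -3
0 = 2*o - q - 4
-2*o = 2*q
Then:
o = 4/3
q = -4/3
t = 5/3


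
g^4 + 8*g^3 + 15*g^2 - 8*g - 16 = (g - 1)*(g + 1)*(g + 4)^2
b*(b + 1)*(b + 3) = b^3 + 4*b^2 + 3*b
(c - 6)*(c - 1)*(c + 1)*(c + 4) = c^4 - 2*c^3 - 25*c^2 + 2*c + 24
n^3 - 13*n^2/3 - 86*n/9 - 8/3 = (n - 6)*(n + 1/3)*(n + 4/3)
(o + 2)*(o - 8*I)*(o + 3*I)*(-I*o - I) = -I*o^4 - 5*o^3 - 3*I*o^3 - 15*o^2 - 26*I*o^2 - 10*o - 72*I*o - 48*I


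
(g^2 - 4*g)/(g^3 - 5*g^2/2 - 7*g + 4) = 2*g/(2*g^2 + 3*g - 2)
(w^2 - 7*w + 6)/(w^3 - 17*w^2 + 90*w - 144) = (w - 1)/(w^2 - 11*w + 24)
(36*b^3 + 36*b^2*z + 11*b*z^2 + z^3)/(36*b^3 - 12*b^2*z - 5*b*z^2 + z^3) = (12*b^2 + 8*b*z + z^2)/(12*b^2 - 8*b*z + z^2)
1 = 1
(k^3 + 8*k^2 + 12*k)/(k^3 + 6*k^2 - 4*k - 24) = k/(k - 2)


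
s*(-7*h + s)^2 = 49*h^2*s - 14*h*s^2 + s^3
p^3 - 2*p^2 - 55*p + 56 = (p - 8)*(p - 1)*(p + 7)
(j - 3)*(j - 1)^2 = j^3 - 5*j^2 + 7*j - 3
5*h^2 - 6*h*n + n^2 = (-5*h + n)*(-h + n)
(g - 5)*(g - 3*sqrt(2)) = g^2 - 5*g - 3*sqrt(2)*g + 15*sqrt(2)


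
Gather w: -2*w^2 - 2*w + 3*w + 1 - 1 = -2*w^2 + w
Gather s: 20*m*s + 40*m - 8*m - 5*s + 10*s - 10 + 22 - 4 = 32*m + s*(20*m + 5) + 8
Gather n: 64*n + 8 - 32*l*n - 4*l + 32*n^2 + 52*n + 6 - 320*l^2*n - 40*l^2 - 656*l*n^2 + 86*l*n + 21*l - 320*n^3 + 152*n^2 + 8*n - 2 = -40*l^2 + 17*l - 320*n^3 + n^2*(184 - 656*l) + n*(-320*l^2 + 54*l + 124) + 12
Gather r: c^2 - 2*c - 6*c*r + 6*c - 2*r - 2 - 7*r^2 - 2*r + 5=c^2 + 4*c - 7*r^2 + r*(-6*c - 4) + 3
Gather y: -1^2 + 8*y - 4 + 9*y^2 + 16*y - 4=9*y^2 + 24*y - 9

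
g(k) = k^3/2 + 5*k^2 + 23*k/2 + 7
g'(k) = 3*k^2/2 + 10*k + 23/2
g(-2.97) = 3.85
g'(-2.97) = -4.97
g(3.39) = 122.92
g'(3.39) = 62.64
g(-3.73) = 7.72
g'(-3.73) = -4.93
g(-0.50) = 2.44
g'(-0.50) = 6.88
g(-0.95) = 0.16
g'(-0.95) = 3.35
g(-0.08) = 6.11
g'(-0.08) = 10.71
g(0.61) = 15.99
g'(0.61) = 18.16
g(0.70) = 17.67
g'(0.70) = 19.24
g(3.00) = 100.00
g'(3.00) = 55.00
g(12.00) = 1729.00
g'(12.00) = 347.50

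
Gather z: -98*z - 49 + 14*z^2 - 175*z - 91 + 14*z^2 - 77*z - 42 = 28*z^2 - 350*z - 182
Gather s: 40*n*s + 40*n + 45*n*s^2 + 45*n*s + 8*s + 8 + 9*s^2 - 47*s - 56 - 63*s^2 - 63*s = 40*n + s^2*(45*n - 54) + s*(85*n - 102) - 48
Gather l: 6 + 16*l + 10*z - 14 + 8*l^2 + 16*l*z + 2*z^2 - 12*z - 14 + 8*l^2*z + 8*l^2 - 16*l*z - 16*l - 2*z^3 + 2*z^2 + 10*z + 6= l^2*(8*z + 16) - 2*z^3 + 4*z^2 + 8*z - 16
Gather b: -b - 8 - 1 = -b - 9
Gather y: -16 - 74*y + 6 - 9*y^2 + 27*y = -9*y^2 - 47*y - 10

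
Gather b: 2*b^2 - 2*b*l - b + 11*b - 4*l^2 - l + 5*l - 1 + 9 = 2*b^2 + b*(10 - 2*l) - 4*l^2 + 4*l + 8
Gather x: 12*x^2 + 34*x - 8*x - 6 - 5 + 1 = 12*x^2 + 26*x - 10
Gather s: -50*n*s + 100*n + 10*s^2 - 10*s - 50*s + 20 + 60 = 100*n + 10*s^2 + s*(-50*n - 60) + 80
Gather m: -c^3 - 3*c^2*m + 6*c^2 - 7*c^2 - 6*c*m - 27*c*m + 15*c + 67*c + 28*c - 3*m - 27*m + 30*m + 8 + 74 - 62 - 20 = -c^3 - c^2 + 110*c + m*(-3*c^2 - 33*c)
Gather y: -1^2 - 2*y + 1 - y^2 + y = -y^2 - y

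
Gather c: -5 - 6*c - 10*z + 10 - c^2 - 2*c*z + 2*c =-c^2 + c*(-2*z - 4) - 10*z + 5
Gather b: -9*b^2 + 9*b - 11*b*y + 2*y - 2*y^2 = -9*b^2 + b*(9 - 11*y) - 2*y^2 + 2*y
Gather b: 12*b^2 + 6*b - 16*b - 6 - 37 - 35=12*b^2 - 10*b - 78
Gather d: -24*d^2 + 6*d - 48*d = -24*d^2 - 42*d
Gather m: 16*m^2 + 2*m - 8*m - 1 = 16*m^2 - 6*m - 1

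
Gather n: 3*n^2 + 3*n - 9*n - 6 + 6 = 3*n^2 - 6*n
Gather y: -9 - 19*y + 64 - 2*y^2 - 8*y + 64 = -2*y^2 - 27*y + 119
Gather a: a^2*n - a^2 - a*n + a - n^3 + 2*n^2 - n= a^2*(n - 1) + a*(1 - n) - n^3 + 2*n^2 - n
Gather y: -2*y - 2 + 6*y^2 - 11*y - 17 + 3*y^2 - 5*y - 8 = 9*y^2 - 18*y - 27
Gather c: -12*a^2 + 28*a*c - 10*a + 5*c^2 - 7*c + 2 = -12*a^2 - 10*a + 5*c^2 + c*(28*a - 7) + 2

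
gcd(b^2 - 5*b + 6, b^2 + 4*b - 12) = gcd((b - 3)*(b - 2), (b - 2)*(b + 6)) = b - 2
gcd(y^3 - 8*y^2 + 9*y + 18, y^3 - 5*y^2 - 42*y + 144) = y - 3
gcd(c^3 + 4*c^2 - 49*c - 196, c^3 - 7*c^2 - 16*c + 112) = c^2 - 3*c - 28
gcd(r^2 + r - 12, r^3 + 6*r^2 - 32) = r + 4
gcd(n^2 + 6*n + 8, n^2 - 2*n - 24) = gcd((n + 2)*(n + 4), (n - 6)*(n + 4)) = n + 4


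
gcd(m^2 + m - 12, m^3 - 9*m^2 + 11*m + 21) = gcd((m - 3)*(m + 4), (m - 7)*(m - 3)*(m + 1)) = m - 3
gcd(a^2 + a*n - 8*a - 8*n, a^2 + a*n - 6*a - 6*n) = a + n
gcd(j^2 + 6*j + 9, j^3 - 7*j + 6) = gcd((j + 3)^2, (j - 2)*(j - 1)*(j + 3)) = j + 3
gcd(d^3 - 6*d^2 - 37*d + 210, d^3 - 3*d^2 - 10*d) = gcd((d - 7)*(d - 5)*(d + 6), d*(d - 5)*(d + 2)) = d - 5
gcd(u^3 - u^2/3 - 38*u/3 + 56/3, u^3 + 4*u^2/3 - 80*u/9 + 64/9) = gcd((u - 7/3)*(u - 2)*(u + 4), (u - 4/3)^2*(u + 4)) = u + 4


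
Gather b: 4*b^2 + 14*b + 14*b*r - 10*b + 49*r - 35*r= 4*b^2 + b*(14*r + 4) + 14*r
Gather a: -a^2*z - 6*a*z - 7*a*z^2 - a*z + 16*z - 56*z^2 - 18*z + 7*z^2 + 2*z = -a^2*z + a*(-7*z^2 - 7*z) - 49*z^2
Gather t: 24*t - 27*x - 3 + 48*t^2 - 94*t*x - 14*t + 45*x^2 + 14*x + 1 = 48*t^2 + t*(10 - 94*x) + 45*x^2 - 13*x - 2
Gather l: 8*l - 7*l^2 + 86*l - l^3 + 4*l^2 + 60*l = -l^3 - 3*l^2 + 154*l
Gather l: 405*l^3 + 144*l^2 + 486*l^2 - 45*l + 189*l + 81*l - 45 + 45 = 405*l^3 + 630*l^2 + 225*l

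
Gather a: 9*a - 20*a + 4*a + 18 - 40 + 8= -7*a - 14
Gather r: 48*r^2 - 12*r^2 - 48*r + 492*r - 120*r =36*r^2 + 324*r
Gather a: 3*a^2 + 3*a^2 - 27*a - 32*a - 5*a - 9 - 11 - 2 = 6*a^2 - 64*a - 22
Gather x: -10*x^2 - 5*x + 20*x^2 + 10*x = 10*x^2 + 5*x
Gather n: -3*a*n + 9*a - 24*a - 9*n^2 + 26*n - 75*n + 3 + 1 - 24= -15*a - 9*n^2 + n*(-3*a - 49) - 20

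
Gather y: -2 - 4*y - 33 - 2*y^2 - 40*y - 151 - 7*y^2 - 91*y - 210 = -9*y^2 - 135*y - 396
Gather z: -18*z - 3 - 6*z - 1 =-24*z - 4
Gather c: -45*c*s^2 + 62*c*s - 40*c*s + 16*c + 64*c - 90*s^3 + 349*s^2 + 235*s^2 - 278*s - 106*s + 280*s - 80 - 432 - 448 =c*(-45*s^2 + 22*s + 80) - 90*s^3 + 584*s^2 - 104*s - 960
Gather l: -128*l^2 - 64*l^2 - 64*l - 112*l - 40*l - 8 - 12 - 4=-192*l^2 - 216*l - 24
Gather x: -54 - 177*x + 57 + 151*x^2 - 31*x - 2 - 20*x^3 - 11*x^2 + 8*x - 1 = -20*x^3 + 140*x^2 - 200*x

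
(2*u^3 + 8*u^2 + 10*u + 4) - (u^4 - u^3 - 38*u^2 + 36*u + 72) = -u^4 + 3*u^3 + 46*u^2 - 26*u - 68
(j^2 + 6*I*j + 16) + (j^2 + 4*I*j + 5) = 2*j^2 + 10*I*j + 21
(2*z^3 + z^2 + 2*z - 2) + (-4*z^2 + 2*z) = 2*z^3 - 3*z^2 + 4*z - 2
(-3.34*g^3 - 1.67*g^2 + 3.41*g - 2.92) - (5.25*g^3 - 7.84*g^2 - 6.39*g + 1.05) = -8.59*g^3 + 6.17*g^2 + 9.8*g - 3.97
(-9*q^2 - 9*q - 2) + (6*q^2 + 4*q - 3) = -3*q^2 - 5*q - 5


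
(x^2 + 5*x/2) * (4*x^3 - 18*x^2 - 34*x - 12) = 4*x^5 - 8*x^4 - 79*x^3 - 97*x^2 - 30*x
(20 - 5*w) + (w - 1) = 19 - 4*w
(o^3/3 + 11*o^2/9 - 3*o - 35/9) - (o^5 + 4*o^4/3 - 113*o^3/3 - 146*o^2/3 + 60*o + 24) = -o^5 - 4*o^4/3 + 38*o^3 + 449*o^2/9 - 63*o - 251/9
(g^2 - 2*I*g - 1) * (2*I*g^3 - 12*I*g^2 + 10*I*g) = 2*I*g^5 + 4*g^4 - 12*I*g^4 - 24*g^3 + 8*I*g^3 + 20*g^2 + 12*I*g^2 - 10*I*g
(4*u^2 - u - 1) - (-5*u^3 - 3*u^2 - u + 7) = 5*u^3 + 7*u^2 - 8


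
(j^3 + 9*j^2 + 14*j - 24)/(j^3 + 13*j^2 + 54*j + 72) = (j - 1)/(j + 3)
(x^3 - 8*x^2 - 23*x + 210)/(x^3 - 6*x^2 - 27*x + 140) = (x - 6)/(x - 4)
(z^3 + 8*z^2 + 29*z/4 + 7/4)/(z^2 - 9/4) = (4*z^3 + 32*z^2 + 29*z + 7)/(4*z^2 - 9)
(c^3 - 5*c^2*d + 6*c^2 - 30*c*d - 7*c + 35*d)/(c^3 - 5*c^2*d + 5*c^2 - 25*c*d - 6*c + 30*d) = (c + 7)/(c + 6)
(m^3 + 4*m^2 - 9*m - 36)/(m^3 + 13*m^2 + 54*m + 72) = (m - 3)/(m + 6)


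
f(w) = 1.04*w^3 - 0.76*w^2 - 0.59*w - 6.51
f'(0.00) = -0.59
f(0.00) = -6.51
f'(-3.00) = 32.05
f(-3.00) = -39.66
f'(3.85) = 39.80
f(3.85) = 39.30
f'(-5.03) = 85.99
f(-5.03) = -155.13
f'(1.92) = 7.99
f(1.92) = -3.08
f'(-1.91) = 13.70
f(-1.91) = -15.40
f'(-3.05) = 33.07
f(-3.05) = -41.29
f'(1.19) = 2.02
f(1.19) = -6.54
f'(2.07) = 9.63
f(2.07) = -1.76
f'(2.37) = 13.33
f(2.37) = 1.67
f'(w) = 3.12*w^2 - 1.52*w - 0.59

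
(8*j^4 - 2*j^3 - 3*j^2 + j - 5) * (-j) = -8*j^5 + 2*j^4 + 3*j^3 - j^2 + 5*j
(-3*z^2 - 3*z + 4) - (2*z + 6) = -3*z^2 - 5*z - 2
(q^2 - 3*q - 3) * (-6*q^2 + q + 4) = -6*q^4 + 19*q^3 + 19*q^2 - 15*q - 12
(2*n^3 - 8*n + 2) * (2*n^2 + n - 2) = 4*n^5 + 2*n^4 - 20*n^3 - 4*n^2 + 18*n - 4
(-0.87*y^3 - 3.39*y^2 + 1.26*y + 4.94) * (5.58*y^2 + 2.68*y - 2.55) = -4.8546*y^5 - 21.2478*y^4 + 0.164099999999999*y^3 + 39.5865*y^2 + 10.0262*y - 12.597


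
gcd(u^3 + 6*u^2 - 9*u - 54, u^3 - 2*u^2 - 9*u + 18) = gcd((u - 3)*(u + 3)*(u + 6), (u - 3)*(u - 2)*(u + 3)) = u^2 - 9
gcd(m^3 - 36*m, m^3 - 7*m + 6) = 1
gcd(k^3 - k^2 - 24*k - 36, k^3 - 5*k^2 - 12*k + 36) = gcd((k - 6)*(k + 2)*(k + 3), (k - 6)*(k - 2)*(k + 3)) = k^2 - 3*k - 18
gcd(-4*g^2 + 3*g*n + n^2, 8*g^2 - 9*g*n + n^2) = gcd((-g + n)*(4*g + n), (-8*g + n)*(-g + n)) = g - n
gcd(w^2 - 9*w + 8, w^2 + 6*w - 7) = w - 1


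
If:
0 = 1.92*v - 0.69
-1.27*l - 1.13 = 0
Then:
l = -0.89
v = 0.36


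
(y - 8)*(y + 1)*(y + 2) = y^3 - 5*y^2 - 22*y - 16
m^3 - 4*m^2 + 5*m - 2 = (m - 2)*(m - 1)^2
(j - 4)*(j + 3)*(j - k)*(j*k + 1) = j^4*k - j^3*k^2 - j^3*k + j^3 + j^2*k^2 - 13*j^2*k - j^2 + 12*j*k^2 + j*k - 12*j + 12*k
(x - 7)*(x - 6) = x^2 - 13*x + 42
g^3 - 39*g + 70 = (g - 5)*(g - 2)*(g + 7)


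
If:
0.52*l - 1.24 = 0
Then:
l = 2.38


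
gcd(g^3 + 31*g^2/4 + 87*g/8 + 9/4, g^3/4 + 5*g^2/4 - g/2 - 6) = 1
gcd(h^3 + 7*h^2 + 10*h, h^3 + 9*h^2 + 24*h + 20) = h^2 + 7*h + 10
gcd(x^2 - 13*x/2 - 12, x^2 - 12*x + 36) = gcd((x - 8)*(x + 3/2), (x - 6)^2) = 1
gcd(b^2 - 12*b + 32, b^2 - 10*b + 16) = b - 8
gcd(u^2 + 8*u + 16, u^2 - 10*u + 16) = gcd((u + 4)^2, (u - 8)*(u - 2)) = 1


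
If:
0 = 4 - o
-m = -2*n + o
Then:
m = 2*n - 4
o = 4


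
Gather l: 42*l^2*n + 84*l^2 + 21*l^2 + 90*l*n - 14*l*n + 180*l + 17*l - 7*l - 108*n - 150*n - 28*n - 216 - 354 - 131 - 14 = l^2*(42*n + 105) + l*(76*n + 190) - 286*n - 715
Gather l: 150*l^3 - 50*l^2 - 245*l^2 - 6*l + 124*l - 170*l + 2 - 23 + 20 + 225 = 150*l^3 - 295*l^2 - 52*l + 224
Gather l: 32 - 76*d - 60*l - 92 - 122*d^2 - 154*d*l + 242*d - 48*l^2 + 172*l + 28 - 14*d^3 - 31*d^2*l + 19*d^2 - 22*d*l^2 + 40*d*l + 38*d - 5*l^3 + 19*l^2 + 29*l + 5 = -14*d^3 - 103*d^2 + 204*d - 5*l^3 + l^2*(-22*d - 29) + l*(-31*d^2 - 114*d + 141) - 27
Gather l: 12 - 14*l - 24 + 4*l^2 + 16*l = 4*l^2 + 2*l - 12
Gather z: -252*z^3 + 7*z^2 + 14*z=-252*z^3 + 7*z^2 + 14*z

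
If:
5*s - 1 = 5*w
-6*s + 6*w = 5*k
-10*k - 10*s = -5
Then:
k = -6/25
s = 37/50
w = 27/50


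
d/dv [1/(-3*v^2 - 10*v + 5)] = 2*(3*v + 5)/(3*v^2 + 10*v - 5)^2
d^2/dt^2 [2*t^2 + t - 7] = 4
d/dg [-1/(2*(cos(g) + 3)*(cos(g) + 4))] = -(2*cos(g) + 7)*sin(g)/(2*(cos(g) + 3)^2*(cos(g) + 4)^2)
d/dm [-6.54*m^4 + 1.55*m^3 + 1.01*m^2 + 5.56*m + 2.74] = -26.16*m^3 + 4.65*m^2 + 2.02*m + 5.56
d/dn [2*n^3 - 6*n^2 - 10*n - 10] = 6*n^2 - 12*n - 10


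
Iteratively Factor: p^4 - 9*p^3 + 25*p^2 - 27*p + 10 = (p - 1)*(p^3 - 8*p^2 + 17*p - 10) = (p - 5)*(p - 1)*(p^2 - 3*p + 2) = (p - 5)*(p - 1)^2*(p - 2)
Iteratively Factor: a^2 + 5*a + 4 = (a + 1)*(a + 4)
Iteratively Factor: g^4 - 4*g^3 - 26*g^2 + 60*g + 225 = (g - 5)*(g^3 + g^2 - 21*g - 45) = (g - 5)^2*(g^2 + 6*g + 9) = (g - 5)^2*(g + 3)*(g + 3)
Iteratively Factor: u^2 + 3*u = (u)*(u + 3)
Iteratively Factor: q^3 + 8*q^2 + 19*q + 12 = (q + 3)*(q^2 + 5*q + 4) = (q + 3)*(q + 4)*(q + 1)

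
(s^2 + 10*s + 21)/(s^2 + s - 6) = (s + 7)/(s - 2)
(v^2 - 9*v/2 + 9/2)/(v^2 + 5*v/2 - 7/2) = (2*v^2 - 9*v + 9)/(2*v^2 + 5*v - 7)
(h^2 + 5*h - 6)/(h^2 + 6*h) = (h - 1)/h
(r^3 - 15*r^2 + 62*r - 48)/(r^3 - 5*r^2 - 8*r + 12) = (r - 8)/(r + 2)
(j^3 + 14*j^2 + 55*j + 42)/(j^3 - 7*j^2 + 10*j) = (j^3 + 14*j^2 + 55*j + 42)/(j*(j^2 - 7*j + 10))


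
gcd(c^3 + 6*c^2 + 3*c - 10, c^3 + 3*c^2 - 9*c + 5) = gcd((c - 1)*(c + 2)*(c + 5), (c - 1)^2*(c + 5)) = c^2 + 4*c - 5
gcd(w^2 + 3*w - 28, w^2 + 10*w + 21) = w + 7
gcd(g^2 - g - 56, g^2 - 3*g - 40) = g - 8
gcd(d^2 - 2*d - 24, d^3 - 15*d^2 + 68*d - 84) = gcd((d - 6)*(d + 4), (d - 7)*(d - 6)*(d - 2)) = d - 6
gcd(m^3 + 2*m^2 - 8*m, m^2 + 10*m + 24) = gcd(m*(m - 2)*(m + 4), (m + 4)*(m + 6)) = m + 4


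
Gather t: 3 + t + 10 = t + 13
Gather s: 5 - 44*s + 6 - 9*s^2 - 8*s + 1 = -9*s^2 - 52*s + 12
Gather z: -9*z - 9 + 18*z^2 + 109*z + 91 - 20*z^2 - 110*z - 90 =-2*z^2 - 10*z - 8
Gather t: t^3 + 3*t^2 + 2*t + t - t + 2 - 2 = t^3 + 3*t^2 + 2*t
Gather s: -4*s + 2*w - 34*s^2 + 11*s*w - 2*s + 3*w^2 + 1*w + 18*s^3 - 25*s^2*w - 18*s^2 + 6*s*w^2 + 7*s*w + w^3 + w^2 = 18*s^3 + s^2*(-25*w - 52) + s*(6*w^2 + 18*w - 6) + w^3 + 4*w^2 + 3*w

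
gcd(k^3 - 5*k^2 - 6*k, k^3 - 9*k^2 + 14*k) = k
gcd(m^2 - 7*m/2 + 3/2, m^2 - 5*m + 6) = m - 3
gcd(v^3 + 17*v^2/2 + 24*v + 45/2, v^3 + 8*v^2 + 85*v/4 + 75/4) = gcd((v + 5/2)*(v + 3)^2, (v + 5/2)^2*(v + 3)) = v^2 + 11*v/2 + 15/2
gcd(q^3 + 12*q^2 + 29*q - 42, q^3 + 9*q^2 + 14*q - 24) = q^2 + 5*q - 6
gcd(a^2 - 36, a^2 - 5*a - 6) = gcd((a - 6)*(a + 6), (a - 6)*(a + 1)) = a - 6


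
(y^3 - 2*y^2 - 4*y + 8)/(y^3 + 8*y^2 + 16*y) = (y^3 - 2*y^2 - 4*y + 8)/(y*(y^2 + 8*y + 16))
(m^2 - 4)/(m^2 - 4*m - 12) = (m - 2)/(m - 6)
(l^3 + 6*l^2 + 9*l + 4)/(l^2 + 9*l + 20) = (l^2 + 2*l + 1)/(l + 5)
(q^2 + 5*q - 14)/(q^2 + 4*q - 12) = (q + 7)/(q + 6)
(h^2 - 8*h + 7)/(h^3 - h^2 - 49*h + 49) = 1/(h + 7)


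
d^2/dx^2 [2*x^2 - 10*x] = 4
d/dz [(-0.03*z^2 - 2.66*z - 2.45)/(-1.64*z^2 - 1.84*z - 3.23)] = (-4.3072*z^2 - 7.8422*z + 4.0838)/(2.6896*z^4 + 6.0352*z^3 + 13.98*z^2 + 11.8864*z + 10.4329)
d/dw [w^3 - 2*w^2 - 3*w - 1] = 3*w^2 - 4*w - 3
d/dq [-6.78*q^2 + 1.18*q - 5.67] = 1.18 - 13.56*q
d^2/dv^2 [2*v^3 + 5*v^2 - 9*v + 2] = 12*v + 10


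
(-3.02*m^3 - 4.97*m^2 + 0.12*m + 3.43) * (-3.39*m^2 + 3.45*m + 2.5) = 10.2378*m^5 + 6.4293*m^4 - 25.1033*m^3 - 23.6387*m^2 + 12.1335*m + 8.575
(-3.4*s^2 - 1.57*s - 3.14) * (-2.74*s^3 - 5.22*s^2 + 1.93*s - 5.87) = 9.316*s^5 + 22.0498*s^4 + 10.237*s^3 + 33.3187*s^2 + 3.1557*s + 18.4318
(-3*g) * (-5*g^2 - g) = 15*g^3 + 3*g^2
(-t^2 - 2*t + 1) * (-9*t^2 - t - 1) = 9*t^4 + 19*t^3 - 6*t^2 + t - 1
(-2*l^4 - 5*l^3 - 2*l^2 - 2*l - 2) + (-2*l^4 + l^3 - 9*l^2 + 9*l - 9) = -4*l^4 - 4*l^3 - 11*l^2 + 7*l - 11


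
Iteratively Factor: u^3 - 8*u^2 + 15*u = (u - 5)*(u^2 - 3*u) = (u - 5)*(u - 3)*(u)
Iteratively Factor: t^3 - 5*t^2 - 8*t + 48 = (t + 3)*(t^2 - 8*t + 16) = (t - 4)*(t + 3)*(t - 4)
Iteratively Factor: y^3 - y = (y)*(y^2 - 1) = y*(y - 1)*(y + 1)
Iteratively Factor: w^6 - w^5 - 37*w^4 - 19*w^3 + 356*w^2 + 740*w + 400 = (w + 4)*(w^5 - 5*w^4 - 17*w^3 + 49*w^2 + 160*w + 100) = (w + 1)*(w + 4)*(w^4 - 6*w^3 - 11*w^2 + 60*w + 100) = (w + 1)*(w + 2)*(w + 4)*(w^3 - 8*w^2 + 5*w + 50) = (w - 5)*(w + 1)*(w + 2)*(w + 4)*(w^2 - 3*w - 10) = (w - 5)*(w + 1)*(w + 2)^2*(w + 4)*(w - 5)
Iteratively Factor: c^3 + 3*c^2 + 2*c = (c + 1)*(c^2 + 2*c) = (c + 1)*(c + 2)*(c)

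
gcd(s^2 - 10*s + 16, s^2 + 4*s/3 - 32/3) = 1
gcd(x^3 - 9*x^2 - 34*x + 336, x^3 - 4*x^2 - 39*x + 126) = x^2 - x - 42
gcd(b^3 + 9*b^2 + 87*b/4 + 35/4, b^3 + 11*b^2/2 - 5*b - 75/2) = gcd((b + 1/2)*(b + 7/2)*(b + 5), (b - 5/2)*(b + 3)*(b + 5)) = b + 5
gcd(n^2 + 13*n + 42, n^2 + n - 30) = n + 6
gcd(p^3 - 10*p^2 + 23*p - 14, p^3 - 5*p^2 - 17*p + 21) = p^2 - 8*p + 7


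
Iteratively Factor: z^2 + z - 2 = (z + 2)*(z - 1)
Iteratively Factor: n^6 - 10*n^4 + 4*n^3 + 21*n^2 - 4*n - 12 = (n - 2)*(n^5 + 2*n^4 - 6*n^3 - 8*n^2 + 5*n + 6) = (n - 2)*(n + 1)*(n^4 + n^3 - 7*n^2 - n + 6) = (n - 2)*(n + 1)*(n + 3)*(n^3 - 2*n^2 - n + 2) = (n - 2)*(n + 1)^2*(n + 3)*(n^2 - 3*n + 2) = (n - 2)^2*(n + 1)^2*(n + 3)*(n - 1)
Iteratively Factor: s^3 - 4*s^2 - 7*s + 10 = (s + 2)*(s^2 - 6*s + 5) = (s - 1)*(s + 2)*(s - 5)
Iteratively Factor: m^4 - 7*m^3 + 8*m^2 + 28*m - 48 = (m - 4)*(m^3 - 3*m^2 - 4*m + 12) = (m - 4)*(m - 2)*(m^2 - m - 6) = (m - 4)*(m - 3)*(m - 2)*(m + 2)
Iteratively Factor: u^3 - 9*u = (u - 3)*(u^2 + 3*u) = (u - 3)*(u + 3)*(u)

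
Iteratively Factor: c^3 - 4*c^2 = (c)*(c^2 - 4*c) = c*(c - 4)*(c)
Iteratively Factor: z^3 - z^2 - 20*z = (z)*(z^2 - z - 20) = z*(z + 4)*(z - 5)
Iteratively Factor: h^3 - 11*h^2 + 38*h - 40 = (h - 5)*(h^2 - 6*h + 8) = (h - 5)*(h - 2)*(h - 4)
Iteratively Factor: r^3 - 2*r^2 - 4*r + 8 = (r - 2)*(r^2 - 4) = (r - 2)^2*(r + 2)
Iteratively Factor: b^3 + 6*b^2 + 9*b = (b)*(b^2 + 6*b + 9) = b*(b + 3)*(b + 3)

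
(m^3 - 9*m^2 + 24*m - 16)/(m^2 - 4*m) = m - 5 + 4/m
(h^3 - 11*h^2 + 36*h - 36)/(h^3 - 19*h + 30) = (h - 6)/(h + 5)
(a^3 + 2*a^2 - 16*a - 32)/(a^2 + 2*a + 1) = (a^3 + 2*a^2 - 16*a - 32)/(a^2 + 2*a + 1)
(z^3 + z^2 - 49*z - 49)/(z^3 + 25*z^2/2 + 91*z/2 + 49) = 2*(z^2 - 6*z - 7)/(2*z^2 + 11*z + 14)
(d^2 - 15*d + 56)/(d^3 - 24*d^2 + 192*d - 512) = (d - 7)/(d^2 - 16*d + 64)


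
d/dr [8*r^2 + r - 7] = 16*r + 1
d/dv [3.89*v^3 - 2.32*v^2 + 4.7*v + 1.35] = 11.67*v^2 - 4.64*v + 4.7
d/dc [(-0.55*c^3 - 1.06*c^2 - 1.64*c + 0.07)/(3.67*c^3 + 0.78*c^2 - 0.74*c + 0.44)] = (3.4612*c^4 + 12.8516*c^3 + 0.5669*c^2 - 1.042*c - 0.6698)/(13.4689*c^6 + 5.7252*c^5 - 4.8232*c^4 + 2.0752*c^3 + 1.234*c^2 - 0.6512*c + 0.1936)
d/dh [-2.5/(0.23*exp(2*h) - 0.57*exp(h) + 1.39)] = (1.15*exp(h) - 1.425)*exp(h)/(0.23*exp(2*h) - 0.57*exp(h) + 1.39)^2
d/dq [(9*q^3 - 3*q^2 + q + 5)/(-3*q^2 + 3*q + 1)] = (-27*q^4 + 54*q^3 + 21*q^2 + 24*q - 14)/(9*q^4 - 18*q^3 + 3*q^2 + 6*q + 1)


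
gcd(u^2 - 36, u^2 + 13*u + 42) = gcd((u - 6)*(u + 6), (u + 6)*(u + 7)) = u + 6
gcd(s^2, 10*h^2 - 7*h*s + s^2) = 1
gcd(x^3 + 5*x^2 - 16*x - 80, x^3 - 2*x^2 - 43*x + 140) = x - 4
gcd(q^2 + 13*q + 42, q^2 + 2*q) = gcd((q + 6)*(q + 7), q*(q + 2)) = 1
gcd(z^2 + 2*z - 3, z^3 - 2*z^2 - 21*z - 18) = z + 3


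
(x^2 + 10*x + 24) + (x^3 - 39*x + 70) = x^3 + x^2 - 29*x + 94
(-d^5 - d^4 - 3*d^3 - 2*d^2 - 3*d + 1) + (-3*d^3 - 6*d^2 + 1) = -d^5 - d^4 - 6*d^3 - 8*d^2 - 3*d + 2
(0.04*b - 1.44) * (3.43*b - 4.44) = 0.1372*b^2 - 5.1168*b + 6.3936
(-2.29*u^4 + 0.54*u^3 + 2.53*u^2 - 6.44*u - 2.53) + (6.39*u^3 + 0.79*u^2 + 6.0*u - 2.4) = -2.29*u^4 + 6.93*u^3 + 3.32*u^2 - 0.44*u - 4.93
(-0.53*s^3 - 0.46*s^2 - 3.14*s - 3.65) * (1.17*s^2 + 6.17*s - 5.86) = -0.6201*s^5 - 3.8083*s^4 - 3.4062*s^3 - 20.9487*s^2 - 4.1201*s + 21.389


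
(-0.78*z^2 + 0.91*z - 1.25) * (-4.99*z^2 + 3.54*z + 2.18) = 3.8922*z^4 - 7.3021*z^3 + 7.7585*z^2 - 2.4412*z - 2.725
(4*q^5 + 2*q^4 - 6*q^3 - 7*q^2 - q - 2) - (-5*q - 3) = 4*q^5 + 2*q^4 - 6*q^3 - 7*q^2 + 4*q + 1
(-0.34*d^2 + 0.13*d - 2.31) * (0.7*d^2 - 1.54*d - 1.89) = -0.238*d^4 + 0.6146*d^3 - 1.1746*d^2 + 3.3117*d + 4.3659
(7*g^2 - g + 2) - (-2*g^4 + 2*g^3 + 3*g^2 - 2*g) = 2*g^4 - 2*g^3 + 4*g^2 + g + 2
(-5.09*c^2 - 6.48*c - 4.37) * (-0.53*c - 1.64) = 2.6977*c^3 + 11.782*c^2 + 12.9433*c + 7.1668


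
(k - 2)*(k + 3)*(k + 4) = k^3 + 5*k^2 - 2*k - 24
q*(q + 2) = q^2 + 2*q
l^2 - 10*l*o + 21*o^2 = (l - 7*o)*(l - 3*o)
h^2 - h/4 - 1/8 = (h - 1/2)*(h + 1/4)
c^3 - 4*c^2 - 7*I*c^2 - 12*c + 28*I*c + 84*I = (c - 6)*(c + 2)*(c - 7*I)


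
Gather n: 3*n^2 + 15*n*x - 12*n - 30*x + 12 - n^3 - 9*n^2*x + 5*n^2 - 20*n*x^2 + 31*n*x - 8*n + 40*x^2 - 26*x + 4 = -n^3 + n^2*(8 - 9*x) + n*(-20*x^2 + 46*x - 20) + 40*x^2 - 56*x + 16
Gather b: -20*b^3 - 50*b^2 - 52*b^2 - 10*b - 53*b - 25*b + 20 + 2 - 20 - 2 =-20*b^3 - 102*b^2 - 88*b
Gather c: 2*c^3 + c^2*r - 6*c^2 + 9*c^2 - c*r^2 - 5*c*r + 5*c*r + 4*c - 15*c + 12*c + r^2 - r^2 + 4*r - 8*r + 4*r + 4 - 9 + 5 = 2*c^3 + c^2*(r + 3) + c*(1 - r^2)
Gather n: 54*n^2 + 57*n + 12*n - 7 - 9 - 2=54*n^2 + 69*n - 18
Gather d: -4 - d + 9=5 - d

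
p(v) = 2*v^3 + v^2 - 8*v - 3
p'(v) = 6*v^2 + 2*v - 8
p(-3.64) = -57.09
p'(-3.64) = 64.22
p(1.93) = -0.34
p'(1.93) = 18.21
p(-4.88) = -172.57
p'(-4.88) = 125.13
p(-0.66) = 2.14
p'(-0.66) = -6.71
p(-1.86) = 2.47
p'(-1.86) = 9.04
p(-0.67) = 2.21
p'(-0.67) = -6.65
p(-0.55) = 1.37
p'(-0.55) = -7.28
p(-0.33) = -0.32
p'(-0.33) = -8.01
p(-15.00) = -6408.00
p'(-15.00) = 1312.00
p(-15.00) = -6408.00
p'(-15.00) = 1312.00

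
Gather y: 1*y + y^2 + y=y^2 + 2*y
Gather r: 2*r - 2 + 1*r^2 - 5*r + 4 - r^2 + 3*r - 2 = 0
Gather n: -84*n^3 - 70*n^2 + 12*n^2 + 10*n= -84*n^3 - 58*n^2 + 10*n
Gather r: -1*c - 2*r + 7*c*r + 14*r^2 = -c + 14*r^2 + r*(7*c - 2)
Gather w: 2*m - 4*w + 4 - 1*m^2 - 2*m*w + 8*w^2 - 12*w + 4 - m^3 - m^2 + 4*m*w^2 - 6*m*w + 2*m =-m^3 - 2*m^2 + 4*m + w^2*(4*m + 8) + w*(-8*m - 16) + 8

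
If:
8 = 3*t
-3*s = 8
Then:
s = -8/3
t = 8/3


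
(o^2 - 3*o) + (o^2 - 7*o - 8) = 2*o^2 - 10*o - 8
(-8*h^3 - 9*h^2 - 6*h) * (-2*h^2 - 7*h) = 16*h^5 + 74*h^4 + 75*h^3 + 42*h^2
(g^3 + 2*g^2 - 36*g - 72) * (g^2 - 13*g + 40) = g^5 - 11*g^4 - 22*g^3 + 476*g^2 - 504*g - 2880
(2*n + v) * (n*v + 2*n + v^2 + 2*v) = 2*n^2*v + 4*n^2 + 3*n*v^2 + 6*n*v + v^3 + 2*v^2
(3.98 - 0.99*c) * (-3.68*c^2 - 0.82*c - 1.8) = 3.6432*c^3 - 13.8346*c^2 - 1.4816*c - 7.164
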